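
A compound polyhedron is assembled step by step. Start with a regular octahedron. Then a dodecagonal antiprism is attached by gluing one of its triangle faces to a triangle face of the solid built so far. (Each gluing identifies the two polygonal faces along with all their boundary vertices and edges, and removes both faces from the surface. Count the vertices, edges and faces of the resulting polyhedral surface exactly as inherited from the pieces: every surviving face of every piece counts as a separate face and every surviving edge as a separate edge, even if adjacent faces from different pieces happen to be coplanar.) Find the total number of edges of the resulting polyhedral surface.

57

A regular octahedron: V=6, E=12, F=8.
Attach a dodecagonal antiprism (V=24, E=48, F=26) along a 3-gon: merge 3 vertices and 3 edges, delete both glued faces → V=27, E=57, F=32.
Check: V − E + F = 27 − 57 + 32 = 2.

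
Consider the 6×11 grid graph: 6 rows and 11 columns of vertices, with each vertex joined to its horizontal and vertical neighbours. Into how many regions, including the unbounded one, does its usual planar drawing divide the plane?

The grid has V = 6·11 = 66 vertices and E = 6·10 + 11·5 = 115 edges.
F = 2 − V + E = 2 − 66 + 115 = 51.

51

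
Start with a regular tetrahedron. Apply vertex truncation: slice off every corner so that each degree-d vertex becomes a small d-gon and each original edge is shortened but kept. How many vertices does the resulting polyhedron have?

12

The base solid has V = 4, E = 6, F = 4.
Truncation replaces each original edge-end by a new vertex, so V′ = 2E = 12.
Each original edge survives, and each old vertex of degree d contributes d new edges; summing degrees gives Σd = 2E, so E′ = E + 2E = 3E = 18.
Each original face survives and each original vertex becomes one new face: F′ = F + V = 8.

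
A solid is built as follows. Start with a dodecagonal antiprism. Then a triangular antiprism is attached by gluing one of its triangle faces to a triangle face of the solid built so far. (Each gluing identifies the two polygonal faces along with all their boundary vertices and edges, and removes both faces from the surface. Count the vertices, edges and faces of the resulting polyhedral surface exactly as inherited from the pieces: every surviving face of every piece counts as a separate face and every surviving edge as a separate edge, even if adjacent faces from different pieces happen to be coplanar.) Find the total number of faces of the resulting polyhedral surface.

A dodecagonal antiprism: V=24, E=48, F=26.
Attach a triangular antiprism (V=6, E=12, F=8) along a 3-gon: merge 3 vertices and 3 edges, delete both glued faces → V=27, E=57, F=32.
Check: V − E + F = 27 − 57 + 32 = 2.

32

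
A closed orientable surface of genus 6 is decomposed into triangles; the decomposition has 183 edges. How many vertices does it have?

χ = 2 − 2·6 = -10, and every face is a triangle so 3F = 2E.
F = 2E/3 = 122. Then V = -10 + E − F = -10 + 183 − 122 = 51.

51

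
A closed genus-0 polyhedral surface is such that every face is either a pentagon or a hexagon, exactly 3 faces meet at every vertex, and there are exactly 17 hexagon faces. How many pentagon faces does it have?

Let x be the number of pentagons; then F = 17 + x.
Edge–face incidences: 2E = 6·17 + 5·x = 102 + 5x.
Every vertex has degree 3, so 3V = 2E.
Euler: V − E + F = 2 ⇒ (2E)/3 − E + (17 + x) = 2.
Multiply by 6: 2·(2E) − 3·(2E) + 6·(17 + x) = 12, i.e. 102 + 6x − (102 + 5x) = 12.
Collecting terms: x = 12.
Then 2E = 102 + 5·12 = 162, so E = 81, V = 2E/3 = 54, F = 17 + 12 = 29.

12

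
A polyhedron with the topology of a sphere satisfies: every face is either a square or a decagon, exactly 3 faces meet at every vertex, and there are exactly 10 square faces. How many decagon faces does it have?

2

Let x be the number of decagons; then F = 10 + x.
Edge–face incidences: 2E = 4·10 + 10·x = 40 + 10x.
Every vertex has degree 3, so 3V = 2E.
Euler: V − E + F = 2 ⇒ (2E)/3 − E + (10 + x) = 2.
Multiply by 6: 2·(2E) − 3·(2E) + 6·(10 + x) = 12, i.e. 60 + 6x − (40 + 10x) = 12.
Collecting terms: −4x + 20 = 12, so −4x = −8, so x = 2.
Then 2E = 40 + 10·2 = 60, so E = 30, V = 2E/3 = 20, F = 10 + 2 = 12.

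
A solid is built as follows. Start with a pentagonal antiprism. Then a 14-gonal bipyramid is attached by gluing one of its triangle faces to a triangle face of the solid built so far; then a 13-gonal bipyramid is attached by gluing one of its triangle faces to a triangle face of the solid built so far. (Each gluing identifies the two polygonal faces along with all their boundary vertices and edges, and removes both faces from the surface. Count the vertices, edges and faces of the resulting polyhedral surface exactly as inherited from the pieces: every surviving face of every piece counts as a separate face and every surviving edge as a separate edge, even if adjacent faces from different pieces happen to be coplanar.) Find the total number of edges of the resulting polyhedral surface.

A pentagonal antiprism: V=10, E=20, F=12.
Attach a 14-gonal bipyramid (V=16, E=42, F=28) along a 3-gon: merge 3 vertices and 3 edges, delete both glued faces → V=23, E=59, F=38.
Attach a 13-gonal bipyramid (V=15, E=39, F=26) along a 3-gon: merge 3 vertices and 3 edges, delete both glued faces → V=35, E=95, F=62.
Check: V − E + F = 35 − 95 + 62 = 2.

95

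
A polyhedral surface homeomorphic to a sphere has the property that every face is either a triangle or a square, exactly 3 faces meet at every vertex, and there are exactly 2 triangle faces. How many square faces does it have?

Let x be the number of squares; then F = 2 + x.
Edge–face incidences: 2E = 3·2 + 4·x = 6 + 4x.
Every vertex has degree 3, so 3V = 2E.
Euler: V − E + F = 2 ⇒ (2E)/3 − E + (2 + x) = 2.
Multiply by 6: 2·(2E) − 3·(2E) + 6·(2 + x) = 12, i.e. 12 + 6x − (6 + 4x) = 12.
Collecting terms: 2x + 6 = 12, so 2x = 6, so x = 3.
Then 2E = 6 + 4·3 = 18, so E = 9, V = 2E/3 = 6, F = 2 + 3 = 5.

3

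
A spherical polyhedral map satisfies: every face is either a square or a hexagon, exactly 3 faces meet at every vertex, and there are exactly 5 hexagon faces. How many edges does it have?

27

Let x be the number of squares; then F = 5 + x.
Edge–face incidences: 2E = 6·5 + 4·x = 30 + 4x.
Every vertex has degree 3, so 3V = 2E.
Euler: V − E + F = 2 ⇒ (2E)/3 − E + (5 + x) = 2.
Multiply by 6: 2·(2E) − 3·(2E) + 6·(5 + x) = 12, i.e. 30 + 6x − (30 + 4x) = 12.
Collecting terms: 2x = 12, so x = 6.
Then 2E = 30 + 4·6 = 54, so E = 27, V = 2E/3 = 18, F = 5 + 6 = 11.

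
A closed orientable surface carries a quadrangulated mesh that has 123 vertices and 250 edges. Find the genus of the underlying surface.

Every face is a square and each edge borders two faces, so 4F = 2·250, giving F = 125.
χ = V − E + F = 123 − 250 + 125 = -2.
For a closed orientable surface χ = 2 − 2g, so g = (2 − (-2))/2 = 2.

2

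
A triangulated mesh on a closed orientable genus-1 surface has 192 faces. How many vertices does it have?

96

χ = 2 − 2·1 = 0, and every face is a triangle so 3F = 2E.
E = 3·192/2 = 288. Then V = 0 + E − F = 0 + 288 − 192 = 96.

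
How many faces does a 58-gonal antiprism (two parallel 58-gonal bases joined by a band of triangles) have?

118

An antiprism on an n-gon has two n-gon caps and 2n triangles: V = 2·58 = 116, E = 4·58 = 232, F = 2·58 + 2 = 118.
Check: V − E + F = 116 − 232 + 118 = 2.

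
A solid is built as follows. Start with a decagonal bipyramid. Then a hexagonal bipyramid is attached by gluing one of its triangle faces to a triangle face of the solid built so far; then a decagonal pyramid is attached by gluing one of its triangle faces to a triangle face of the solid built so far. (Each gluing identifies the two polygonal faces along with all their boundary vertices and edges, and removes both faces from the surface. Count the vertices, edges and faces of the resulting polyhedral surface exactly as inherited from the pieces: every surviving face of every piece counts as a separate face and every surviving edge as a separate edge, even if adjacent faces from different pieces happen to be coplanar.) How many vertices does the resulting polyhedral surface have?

A decagonal bipyramid: V=12, E=30, F=20.
Attach a hexagonal bipyramid (V=8, E=18, F=12) along a 3-gon: merge 3 vertices and 3 edges, delete both glued faces → V=17, E=45, F=30.
Attach a decagonal pyramid (V=11, E=20, F=11) along a 3-gon: merge 3 vertices and 3 edges, delete both glued faces → V=25, E=62, F=39.
Check: V − E + F = 25 − 62 + 39 = 2.

25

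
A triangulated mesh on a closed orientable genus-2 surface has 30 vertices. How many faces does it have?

64

χ = 2 − 2·2 = -2, and every face is a triangle so 3F = 2E.
V − E + F = -2 with E = 3F/2 gives 30 − (3/2 − 1)·F = -2, so F = 64 and E = 96.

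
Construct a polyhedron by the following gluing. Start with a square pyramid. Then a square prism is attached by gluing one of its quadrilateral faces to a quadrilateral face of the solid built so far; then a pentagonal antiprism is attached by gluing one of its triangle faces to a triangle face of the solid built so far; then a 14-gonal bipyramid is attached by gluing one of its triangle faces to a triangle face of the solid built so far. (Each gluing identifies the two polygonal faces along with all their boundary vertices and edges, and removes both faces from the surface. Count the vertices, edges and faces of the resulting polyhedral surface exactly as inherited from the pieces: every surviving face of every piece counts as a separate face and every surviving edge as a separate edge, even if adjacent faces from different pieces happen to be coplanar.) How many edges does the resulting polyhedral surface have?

72

A square pyramid: V=5, E=8, F=5.
Attach a square prism (V=8, E=12, F=6) along a 4-gon: merge 4 vertices and 4 edges, delete both glued faces → V=9, E=16, F=9.
Attach a pentagonal antiprism (V=10, E=20, F=12) along a 3-gon: merge 3 vertices and 3 edges, delete both glued faces → V=16, E=33, F=19.
Attach a 14-gonal bipyramid (V=16, E=42, F=28) along a 3-gon: merge 3 vertices and 3 edges, delete both glued faces → V=29, E=72, F=45.
Check: V − E + F = 29 − 72 + 45 = 2.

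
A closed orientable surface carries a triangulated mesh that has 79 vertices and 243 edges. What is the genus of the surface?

Every face is a triangle and each edge borders two faces, so 3F = 2·243, giving F = 162.
χ = V − E + F = 79 − 243 + 162 = -2.
For a closed orientable surface χ = 2 − 2g, so g = (2 − (-2))/2 = 2.

2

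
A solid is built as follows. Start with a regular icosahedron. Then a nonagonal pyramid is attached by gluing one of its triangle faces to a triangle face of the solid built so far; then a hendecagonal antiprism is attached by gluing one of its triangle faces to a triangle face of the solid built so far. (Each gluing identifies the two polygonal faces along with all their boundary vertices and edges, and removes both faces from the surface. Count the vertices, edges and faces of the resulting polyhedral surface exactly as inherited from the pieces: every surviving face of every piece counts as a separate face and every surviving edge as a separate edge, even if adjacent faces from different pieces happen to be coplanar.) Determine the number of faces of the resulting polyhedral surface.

50

A regular icosahedron: V=12, E=30, F=20.
Attach a nonagonal pyramid (V=10, E=18, F=10) along a 3-gon: merge 3 vertices and 3 edges, delete both glued faces → V=19, E=45, F=28.
Attach a hendecagonal antiprism (V=22, E=44, F=24) along a 3-gon: merge 3 vertices and 3 edges, delete both glued faces → V=38, E=86, F=50.
Check: V − E + F = 38 − 86 + 50 = 2.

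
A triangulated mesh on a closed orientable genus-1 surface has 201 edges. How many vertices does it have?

χ = 2 − 2·1 = 0, and every face is a triangle so 3F = 2E.
F = 2E/3 = 134. Then V = 0 + E − F = 0 + 201 − 134 = 67.

67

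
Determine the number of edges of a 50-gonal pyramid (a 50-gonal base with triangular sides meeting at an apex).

100

A pyramid on an n-gon base has one n-gon and n triangles: V = 50 + 1 = 51, E = 2·50 = 100, F = 50 + 1 = 51.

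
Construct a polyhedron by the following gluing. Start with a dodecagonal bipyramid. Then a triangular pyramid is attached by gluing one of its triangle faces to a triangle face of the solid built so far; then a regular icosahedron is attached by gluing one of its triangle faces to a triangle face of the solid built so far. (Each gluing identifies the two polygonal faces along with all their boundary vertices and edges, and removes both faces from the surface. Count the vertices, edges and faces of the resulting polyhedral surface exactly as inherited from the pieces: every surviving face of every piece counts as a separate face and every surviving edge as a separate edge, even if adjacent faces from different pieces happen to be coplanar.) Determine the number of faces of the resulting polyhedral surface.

44

A dodecagonal bipyramid: V=14, E=36, F=24.
Attach a triangular pyramid (V=4, E=6, F=4) along a 3-gon: merge 3 vertices and 3 edges, delete both glued faces → V=15, E=39, F=26.
Attach a regular icosahedron (V=12, E=30, F=20) along a 3-gon: merge 3 vertices and 3 edges, delete both glued faces → V=24, E=66, F=44.
Check: V − E + F = 24 − 66 + 44 = 2.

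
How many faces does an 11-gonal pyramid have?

12

A pyramid on an n-gon base has one n-gon and n triangles: V = 11 + 1 = 12, E = 2·11 = 22, F = 11 + 1 = 12.
Check: V − E + F = 12 − 22 + 12 = 2.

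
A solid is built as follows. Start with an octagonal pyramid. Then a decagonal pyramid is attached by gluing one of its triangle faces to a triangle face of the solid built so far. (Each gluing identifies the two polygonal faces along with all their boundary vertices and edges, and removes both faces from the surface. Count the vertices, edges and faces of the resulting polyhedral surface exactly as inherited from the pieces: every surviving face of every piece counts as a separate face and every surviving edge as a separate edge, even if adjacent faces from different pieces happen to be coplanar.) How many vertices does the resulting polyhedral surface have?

17

An octagonal pyramid: V=9, E=16, F=9.
Attach a decagonal pyramid (V=11, E=20, F=11) along a 3-gon: merge 3 vertices and 3 edges, delete both glued faces → V=17, E=33, F=18.
Check: V − E + F = 17 − 33 + 18 = 2.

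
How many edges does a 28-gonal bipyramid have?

A bipyramid over an n-gon has 2n triangular faces and n + 2 vertices: V = 28 + 2 = 30, E = 3·28 = 84, F = 2·28 = 56.

84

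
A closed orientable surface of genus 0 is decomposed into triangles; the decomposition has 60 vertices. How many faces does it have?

χ = 2 − 2·0 = 2, and every face is a triangle so 3F = 2E.
V − E + F = 2 with E = 3F/2 gives 60 − (3/2 − 1)·F = 2, so F = 116 and E = 174.

116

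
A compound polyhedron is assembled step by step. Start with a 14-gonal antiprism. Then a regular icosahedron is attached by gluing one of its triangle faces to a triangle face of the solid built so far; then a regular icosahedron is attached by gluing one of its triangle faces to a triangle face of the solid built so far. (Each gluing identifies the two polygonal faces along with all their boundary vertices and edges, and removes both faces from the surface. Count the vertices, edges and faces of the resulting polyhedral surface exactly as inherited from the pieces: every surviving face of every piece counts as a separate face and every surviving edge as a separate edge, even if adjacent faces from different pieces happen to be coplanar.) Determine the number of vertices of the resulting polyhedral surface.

46

A 14-gonal antiprism: V=28, E=56, F=30.
Attach a regular icosahedron (V=12, E=30, F=20) along a 3-gon: merge 3 vertices and 3 edges, delete both glued faces → V=37, E=83, F=48.
Attach a regular icosahedron (V=12, E=30, F=20) along a 3-gon: merge 3 vertices and 3 edges, delete both glued faces → V=46, E=110, F=66.
Check: V − E + F = 46 − 110 + 66 = 2.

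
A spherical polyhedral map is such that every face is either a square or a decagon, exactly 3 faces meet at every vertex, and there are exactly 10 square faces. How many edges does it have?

Let x be the number of decagons; then F = 10 + x.
Edge–face incidences: 2E = 4·10 + 10·x = 40 + 10x.
Every vertex has degree 3, so 3V = 2E.
Euler: V − E + F = 2 ⇒ (2E)/3 − E + (10 + x) = 2.
Multiply by 6: 2·(2E) − 3·(2E) + 6·(10 + x) = 12, i.e. 60 + 6x − (40 + 10x) = 12.
Collecting terms: −4x + 20 = 12, so −4x = −8, so x = 2.
Then 2E = 40 + 10·2 = 60, so E = 30, V = 2E/3 = 20, F = 10 + 2 = 12.

30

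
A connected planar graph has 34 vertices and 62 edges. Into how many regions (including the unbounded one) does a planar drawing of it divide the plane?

30

Euler's formula for a connected plane graph: V − E + F = 2, so F = 2 − 34 + 62 = 30.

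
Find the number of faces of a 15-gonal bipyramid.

30

A bipyramid over an n-gon has 2n triangular faces and n + 2 vertices: V = 15 + 2 = 17, E = 3·15 = 45, F = 2·15 = 30.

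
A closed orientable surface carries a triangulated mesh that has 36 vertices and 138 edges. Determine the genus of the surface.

6

Every face is a triangle and each edge borders two faces, so 3F = 2·138, giving F = 92.
χ = V − E + F = 36 − 138 + 92 = -10.
For a closed orientable surface χ = 2 − 2g, so g = (2 − (-10))/2 = 6.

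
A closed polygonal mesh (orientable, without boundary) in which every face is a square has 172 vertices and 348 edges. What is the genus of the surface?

2

Every face is a square and each edge borders two faces, so 4F = 2·348, giving F = 174.
χ = V − E + F = 172 − 348 + 174 = -2.
For a closed orientable surface χ = 2 − 2g, so g = (2 − (-2))/2 = 2.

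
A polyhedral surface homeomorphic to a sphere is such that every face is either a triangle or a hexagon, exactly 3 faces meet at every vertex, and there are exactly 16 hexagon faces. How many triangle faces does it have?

4

Let x be the number of triangles; then F = 16 + x.
Edge–face incidences: 2E = 6·16 + 3·x = 96 + 3x.
Every vertex has degree 3, so 3V = 2E.
Euler: V − E + F = 2 ⇒ (2E)/3 − E + (16 + x) = 2.
Multiply by 6: 2·(2E) − 3·(2E) + 6·(16 + x) = 12, i.e. 96 + 6x − (96 + 3x) = 12.
Collecting terms: 3x = 12, so x = 4.
Then 2E = 96 + 3·4 = 108, so E = 54, V = 2E/3 = 36, F = 16 + 4 = 20.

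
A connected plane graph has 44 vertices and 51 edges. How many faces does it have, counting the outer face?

9

Euler's formula for a connected plane graph: V − E + F = 2, so F = 2 − 44 + 51 = 9.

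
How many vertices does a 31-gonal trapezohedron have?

64

The n-trapezohedron (dual of the n-antiprism) has V = 2·31 + 2 = 64, E = 4·31 = 124, F = 2·31 = 62.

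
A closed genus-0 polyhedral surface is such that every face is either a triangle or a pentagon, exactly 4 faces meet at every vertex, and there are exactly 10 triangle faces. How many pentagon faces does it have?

2

Let x be the number of pentagons; then F = 10 + x.
Edge–face incidences: 2E = 3·10 + 5·x = 30 + 5x.
Every vertex has degree 4, so 4V = 2E.
Euler: V − E + F = 2 ⇒ (2E)/4 − E + (10 + x) = 2.
Multiply by 8: 2·(2E) − 4·(2E) + 8·(10 + x) = 16, i.e. 80 + 8x − 2·(30 + 5x) = 16.
Collecting terms: −2x + 20 = 16, so −2x = −4, so x = 2.
Then 2E = 30 + 5·2 = 40, so E = 20, V = 2E/4 = 10, F = 10 + 2 = 12.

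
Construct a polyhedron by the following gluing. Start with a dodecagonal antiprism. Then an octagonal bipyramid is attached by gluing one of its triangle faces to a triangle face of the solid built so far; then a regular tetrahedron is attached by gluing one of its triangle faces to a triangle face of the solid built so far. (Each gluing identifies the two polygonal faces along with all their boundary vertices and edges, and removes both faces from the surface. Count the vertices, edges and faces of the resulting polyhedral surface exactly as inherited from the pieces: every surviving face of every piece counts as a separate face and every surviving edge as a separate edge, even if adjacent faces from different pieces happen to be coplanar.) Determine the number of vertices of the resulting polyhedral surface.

A dodecagonal antiprism: V=24, E=48, F=26.
Attach an octagonal bipyramid (V=10, E=24, F=16) along a 3-gon: merge 3 vertices and 3 edges, delete both glued faces → V=31, E=69, F=40.
Attach a regular tetrahedron (V=4, E=6, F=4) along a 3-gon: merge 3 vertices and 3 edges, delete both glued faces → V=32, E=72, F=42.
Check: V − E + F = 32 − 72 + 42 = 2.

32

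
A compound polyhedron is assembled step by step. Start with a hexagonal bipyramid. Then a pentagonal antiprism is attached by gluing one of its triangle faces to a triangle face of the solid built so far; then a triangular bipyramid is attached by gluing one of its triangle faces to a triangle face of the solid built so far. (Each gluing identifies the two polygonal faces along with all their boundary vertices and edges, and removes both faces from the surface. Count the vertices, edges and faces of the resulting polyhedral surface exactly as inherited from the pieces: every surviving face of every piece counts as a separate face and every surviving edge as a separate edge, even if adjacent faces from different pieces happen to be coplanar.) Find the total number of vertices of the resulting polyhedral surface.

A hexagonal bipyramid: V=8, E=18, F=12.
Attach a pentagonal antiprism (V=10, E=20, F=12) along a 3-gon: merge 3 vertices and 3 edges, delete both glued faces → V=15, E=35, F=22.
Attach a triangular bipyramid (V=5, E=9, F=6) along a 3-gon: merge 3 vertices and 3 edges, delete both glued faces → V=17, E=41, F=26.
Check: V − E + F = 17 − 41 + 26 = 2.

17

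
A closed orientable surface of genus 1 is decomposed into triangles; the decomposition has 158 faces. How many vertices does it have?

χ = 2 − 2·1 = 0, and every face is a triangle so 3F = 2E.
E = 3·158/2 = 237. Then V = 0 + E − F = 0 + 237 − 158 = 79.

79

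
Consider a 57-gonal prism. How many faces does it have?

59

A prism on an n-gon has two n-gon bases and n rectangular sides: V = 2·57 = 114, E = 3·57 = 171, F = 57 + 2 = 59.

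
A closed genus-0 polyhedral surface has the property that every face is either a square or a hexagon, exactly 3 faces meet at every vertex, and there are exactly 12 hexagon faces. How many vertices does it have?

Let x be the number of squares; then F = 12 + x.
Edge–face incidences: 2E = 6·12 + 4·x = 72 + 4x.
Every vertex has degree 3, so 3V = 2E.
Euler: V − E + F = 2 ⇒ (2E)/3 − E + (12 + x) = 2.
Multiply by 6: 2·(2E) − 3·(2E) + 6·(12 + x) = 12, i.e. 72 + 6x − (72 + 4x) = 12.
Collecting terms: 2x = 12, so x = 6.
Then 2E = 72 + 4·6 = 96, so E = 48, V = 2E/3 = 32, F = 12 + 6 = 18.

32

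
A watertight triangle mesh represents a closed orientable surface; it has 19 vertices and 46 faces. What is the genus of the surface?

3

Every face is a triangle, so 2E = 3·46 = 138, giving E = 69.
χ = V − E + F = 19 − 69 + 46 = -4.
For a closed orientable surface χ = 2 − 2g, so g = (2 − (-4))/2 = 3.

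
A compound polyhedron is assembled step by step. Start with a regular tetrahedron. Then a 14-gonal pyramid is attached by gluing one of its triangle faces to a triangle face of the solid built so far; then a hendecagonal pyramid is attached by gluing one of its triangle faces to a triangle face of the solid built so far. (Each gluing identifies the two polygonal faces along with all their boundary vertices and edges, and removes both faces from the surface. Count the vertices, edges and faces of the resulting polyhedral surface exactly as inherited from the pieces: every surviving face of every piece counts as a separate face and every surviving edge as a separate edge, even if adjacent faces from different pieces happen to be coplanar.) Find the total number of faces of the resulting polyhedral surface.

27

A regular tetrahedron: V=4, E=6, F=4.
Attach a 14-gonal pyramid (V=15, E=28, F=15) along a 3-gon: merge 3 vertices and 3 edges, delete both glued faces → V=16, E=31, F=17.
Attach a hendecagonal pyramid (V=12, E=22, F=12) along a 3-gon: merge 3 vertices and 3 edges, delete both glued faces → V=25, E=50, F=27.
Check: V − E + F = 25 − 50 + 27 = 2.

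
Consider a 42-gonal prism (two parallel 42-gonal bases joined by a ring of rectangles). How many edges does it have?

126

A prism on an n-gon has two n-gon bases and n rectangular sides: V = 2·42 = 84, E = 3·42 = 126, F = 42 + 2 = 44.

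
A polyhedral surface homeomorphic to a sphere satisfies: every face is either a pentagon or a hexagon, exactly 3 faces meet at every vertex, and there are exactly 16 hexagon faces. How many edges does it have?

78

Let x be the number of pentagons; then F = 16 + x.
Edge–face incidences: 2E = 6·16 + 5·x = 96 + 5x.
Every vertex has degree 3, so 3V = 2E.
Euler: V − E + F = 2 ⇒ (2E)/3 − E + (16 + x) = 2.
Multiply by 6: 2·(2E) − 3·(2E) + 6·(16 + x) = 12, i.e. 96 + 6x − (96 + 5x) = 12.
Collecting terms: x = 12.
Then 2E = 96 + 5·12 = 156, so E = 78, V = 2E/3 = 52, F = 16 + 12 = 28.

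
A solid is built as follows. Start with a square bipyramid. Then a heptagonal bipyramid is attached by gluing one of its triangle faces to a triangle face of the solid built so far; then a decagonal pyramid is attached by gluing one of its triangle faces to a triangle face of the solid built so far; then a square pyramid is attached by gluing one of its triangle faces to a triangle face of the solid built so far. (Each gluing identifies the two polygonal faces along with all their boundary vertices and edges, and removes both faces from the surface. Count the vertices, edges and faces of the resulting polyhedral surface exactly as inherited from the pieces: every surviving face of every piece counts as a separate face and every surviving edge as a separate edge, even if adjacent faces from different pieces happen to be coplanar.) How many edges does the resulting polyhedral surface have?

A square bipyramid: V=6, E=12, F=8.
Attach a heptagonal bipyramid (V=9, E=21, F=14) along a 3-gon: merge 3 vertices and 3 edges, delete both glued faces → V=12, E=30, F=20.
Attach a decagonal pyramid (V=11, E=20, F=11) along a 3-gon: merge 3 vertices and 3 edges, delete both glued faces → V=20, E=47, F=29.
Attach a square pyramid (V=5, E=8, F=5) along a 3-gon: merge 3 vertices and 3 edges, delete both glued faces → V=22, E=52, F=32.
Check: V − E + F = 22 − 52 + 32 = 2.

52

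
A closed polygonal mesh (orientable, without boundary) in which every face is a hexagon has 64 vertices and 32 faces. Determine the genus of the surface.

1

Every face is a hexagon, so 2E = 6·32 = 192, giving E = 96.
χ = V − E + F = 64 − 96 + 32 = 0.
For a closed orientable surface χ = 2 − 2g, so g = (2 − (0))/2 = 1.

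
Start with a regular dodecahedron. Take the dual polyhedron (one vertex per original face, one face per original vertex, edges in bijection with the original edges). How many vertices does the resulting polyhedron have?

The base solid has V = 20, E = 30, F = 12.
The dual swaps V and F and preserves E: V′ = F = 12, E′ = E = 30, F′ = V = 20.

12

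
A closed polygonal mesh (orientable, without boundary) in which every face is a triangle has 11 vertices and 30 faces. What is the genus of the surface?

3

Every face is a triangle, so 2E = 3·30 = 90, giving E = 45.
χ = V − E + F = 11 − 45 + 30 = -4.
For a closed orientable surface χ = 2 − 2g, so g = (2 − (-4))/2 = 3.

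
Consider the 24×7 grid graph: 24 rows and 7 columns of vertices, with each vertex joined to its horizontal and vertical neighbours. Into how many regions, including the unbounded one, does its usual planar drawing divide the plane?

The grid has V = 24·7 = 168 vertices and E = 24·6 + 7·23 = 305 edges.
F = 2 − V + E = 2 − 168 + 305 = 139.

139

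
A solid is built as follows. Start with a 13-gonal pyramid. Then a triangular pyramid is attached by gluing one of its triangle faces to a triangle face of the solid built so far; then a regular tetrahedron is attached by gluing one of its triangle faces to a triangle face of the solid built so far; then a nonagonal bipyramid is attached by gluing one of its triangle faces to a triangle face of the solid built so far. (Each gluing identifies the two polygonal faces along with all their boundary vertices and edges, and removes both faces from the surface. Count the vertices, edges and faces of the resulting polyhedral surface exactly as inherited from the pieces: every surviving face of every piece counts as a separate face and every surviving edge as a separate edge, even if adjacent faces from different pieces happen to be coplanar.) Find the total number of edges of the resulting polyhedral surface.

A 13-gonal pyramid: V=14, E=26, F=14.
Attach a triangular pyramid (V=4, E=6, F=4) along a 3-gon: merge 3 vertices and 3 edges, delete both glued faces → V=15, E=29, F=16.
Attach a regular tetrahedron (V=4, E=6, F=4) along a 3-gon: merge 3 vertices and 3 edges, delete both glued faces → V=16, E=32, F=18.
Attach a nonagonal bipyramid (V=11, E=27, F=18) along a 3-gon: merge 3 vertices and 3 edges, delete both glued faces → V=24, E=56, F=34.
Check: V − E + F = 24 − 56 + 34 = 2.

56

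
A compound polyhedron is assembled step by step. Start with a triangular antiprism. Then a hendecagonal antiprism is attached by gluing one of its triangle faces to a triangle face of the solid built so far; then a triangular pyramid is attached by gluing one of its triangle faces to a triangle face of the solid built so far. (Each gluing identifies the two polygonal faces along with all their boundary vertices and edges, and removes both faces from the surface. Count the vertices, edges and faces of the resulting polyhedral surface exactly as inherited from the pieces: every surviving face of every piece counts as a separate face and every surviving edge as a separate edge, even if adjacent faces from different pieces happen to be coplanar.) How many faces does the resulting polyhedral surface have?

32

A triangular antiprism: V=6, E=12, F=8.
Attach a hendecagonal antiprism (V=22, E=44, F=24) along a 3-gon: merge 3 vertices and 3 edges, delete both glued faces → V=25, E=53, F=30.
Attach a triangular pyramid (V=4, E=6, F=4) along a 3-gon: merge 3 vertices and 3 edges, delete both glued faces → V=26, E=56, F=32.
Check: V − E + F = 26 − 56 + 32 = 2.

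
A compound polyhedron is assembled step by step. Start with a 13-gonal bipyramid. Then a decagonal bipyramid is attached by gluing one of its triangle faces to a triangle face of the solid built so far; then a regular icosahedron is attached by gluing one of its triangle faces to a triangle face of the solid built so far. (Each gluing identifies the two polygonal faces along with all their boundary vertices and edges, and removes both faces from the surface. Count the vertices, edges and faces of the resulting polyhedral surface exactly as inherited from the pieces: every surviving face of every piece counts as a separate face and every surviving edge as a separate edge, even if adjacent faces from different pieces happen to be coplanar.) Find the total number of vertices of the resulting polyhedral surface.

33

A 13-gonal bipyramid: V=15, E=39, F=26.
Attach a decagonal bipyramid (V=12, E=30, F=20) along a 3-gon: merge 3 vertices and 3 edges, delete both glued faces → V=24, E=66, F=44.
Attach a regular icosahedron (V=12, E=30, F=20) along a 3-gon: merge 3 vertices and 3 edges, delete both glued faces → V=33, E=93, F=62.
Check: V − E + F = 33 − 93 + 62 = 2.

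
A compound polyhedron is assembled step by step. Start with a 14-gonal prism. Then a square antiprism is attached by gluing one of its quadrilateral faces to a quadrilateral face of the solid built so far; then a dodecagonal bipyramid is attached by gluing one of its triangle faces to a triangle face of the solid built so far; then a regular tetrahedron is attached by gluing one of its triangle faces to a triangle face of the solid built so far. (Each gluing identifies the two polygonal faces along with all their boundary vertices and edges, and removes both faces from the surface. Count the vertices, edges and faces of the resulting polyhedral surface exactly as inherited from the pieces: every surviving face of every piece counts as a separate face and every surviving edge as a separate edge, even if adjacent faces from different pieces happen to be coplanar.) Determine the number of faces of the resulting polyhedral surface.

A 14-gonal prism: V=28, E=42, F=16.
Attach a square antiprism (V=8, E=16, F=10) along a 4-gon: merge 4 vertices and 4 edges, delete both glued faces → V=32, E=54, F=24.
Attach a dodecagonal bipyramid (V=14, E=36, F=24) along a 3-gon: merge 3 vertices and 3 edges, delete both glued faces → V=43, E=87, F=46.
Attach a regular tetrahedron (V=4, E=6, F=4) along a 3-gon: merge 3 vertices and 3 edges, delete both glued faces → V=44, E=90, F=48.
Check: V − E + F = 44 − 90 + 48 = 2.

48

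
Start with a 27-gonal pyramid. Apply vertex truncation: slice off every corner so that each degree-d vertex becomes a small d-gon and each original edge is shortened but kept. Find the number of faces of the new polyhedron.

56

The base solid has V = 28, E = 54, F = 28.
Truncation replaces each original edge-end by a new vertex, so V′ = 2E = 108.
Each original edge survives, and each old vertex of degree d contributes d new edges; summing degrees gives Σd = 2E, so E′ = E + 2E = 3E = 162.
Each original face survives and each original vertex becomes one new face: F′ = F + V = 56.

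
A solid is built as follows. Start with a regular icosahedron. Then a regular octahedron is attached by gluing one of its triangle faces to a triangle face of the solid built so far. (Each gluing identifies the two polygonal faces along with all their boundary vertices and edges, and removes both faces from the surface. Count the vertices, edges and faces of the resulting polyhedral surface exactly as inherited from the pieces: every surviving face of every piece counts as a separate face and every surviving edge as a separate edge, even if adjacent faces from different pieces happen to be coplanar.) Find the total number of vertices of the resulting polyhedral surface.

A regular icosahedron: V=12, E=30, F=20.
Attach a regular octahedron (V=6, E=12, F=8) along a 3-gon: merge 3 vertices and 3 edges, delete both glued faces → V=15, E=39, F=26.
Check: V − E + F = 15 − 39 + 26 = 2.

15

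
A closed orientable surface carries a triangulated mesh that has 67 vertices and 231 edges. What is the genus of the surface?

Every face is a triangle and each edge borders two faces, so 3F = 2·231, giving F = 154.
χ = V − E + F = 67 − 231 + 154 = -10.
For a closed orientable surface χ = 2 − 2g, so g = (2 − (-10))/2 = 6.

6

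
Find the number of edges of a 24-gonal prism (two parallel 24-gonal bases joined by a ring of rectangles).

72

A prism on an n-gon has two n-gon bases and n rectangular sides: V = 2·24 = 48, E = 3·24 = 72, F = 24 + 2 = 26.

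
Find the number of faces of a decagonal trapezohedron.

The n-trapezohedron (dual of the n-antiprism) has V = 2·10 + 2 = 22, E = 4·10 = 40, F = 2·10 = 20.

20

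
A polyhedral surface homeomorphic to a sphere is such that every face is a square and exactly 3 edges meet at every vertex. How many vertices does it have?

Each face has 4 edges and each edge borders two faces, so 2E = 4F.
Each vertex has degree 3, so 3V = 2E and hence V = 4F/3.
Euler: V − E + F = 2 ⇒ (4F/3) − (4F/2) + F = 2.
Multiply by 6: (8 − 12 + 6)F = 12, i.e. 2F = 12.
So F = 6, E = 4·6/2 = 12, V = 4·6/3 = 8.

8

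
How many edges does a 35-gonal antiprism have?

An antiprism on an n-gon has two n-gon caps and 2n triangles: V = 2·35 = 70, E = 4·35 = 140, F = 2·35 + 2 = 72.
Check: V − E + F = 70 − 140 + 72 = 2.

140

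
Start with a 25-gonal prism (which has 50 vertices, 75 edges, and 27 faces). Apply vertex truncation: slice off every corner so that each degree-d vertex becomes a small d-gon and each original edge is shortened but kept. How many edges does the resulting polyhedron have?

Truncation replaces each original edge-end by a new vertex, so V′ = 2E = 150.
Each original edge survives, and each old vertex of degree d contributes d new edges; summing degrees gives Σd = 2E, so E′ = E + 2E = 3E = 225.
Each original face survives and each original vertex becomes one new face: F′ = F + V = 77.

225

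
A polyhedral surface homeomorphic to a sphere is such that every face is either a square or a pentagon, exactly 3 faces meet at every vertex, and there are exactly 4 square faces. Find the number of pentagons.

Let x be the number of pentagons; then F = 4 + x.
Edge–face incidences: 2E = 4·4 + 5·x = 16 + 5x.
Every vertex has degree 3, so 3V = 2E.
Euler: V − E + F = 2 ⇒ (2E)/3 − E + (4 + x) = 2.
Multiply by 6: 2·(2E) − 3·(2E) + 6·(4 + x) = 12, i.e. 24 + 6x − (16 + 5x) = 12.
Collecting terms: x + 8 = 12, so x = 4.
Then 2E = 16 + 5·4 = 36, so E = 18, V = 2E/3 = 12, F = 4 + 4 = 8.

4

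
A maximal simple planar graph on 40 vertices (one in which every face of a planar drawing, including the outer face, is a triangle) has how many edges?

114

In a plane triangulation 3F = 2E and V − E + F = 2, so E = 3V − 6 = 3·40 − 6 = 114.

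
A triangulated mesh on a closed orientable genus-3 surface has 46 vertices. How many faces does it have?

χ = 2 − 2·3 = -4, and every face is a triangle so 3F = 2E.
V − E + F = -4 with E = 3F/2 gives 46 − (3/2 − 1)·F = -4, so F = 100 and E = 150.

100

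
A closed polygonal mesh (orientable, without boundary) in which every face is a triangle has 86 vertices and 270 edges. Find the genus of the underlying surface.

Every face is a triangle and each edge borders two faces, so 3F = 2·270, giving F = 180.
χ = V − E + F = 86 − 270 + 180 = -4.
For a closed orientable surface χ = 2 − 2g, so g = (2 − (-4))/2 = 3.

3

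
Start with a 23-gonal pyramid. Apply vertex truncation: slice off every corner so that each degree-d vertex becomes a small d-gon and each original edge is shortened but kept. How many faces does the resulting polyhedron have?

The base solid has V = 24, E = 46, F = 24.
Truncation replaces each original edge-end by a new vertex, so V′ = 2E = 92.
Each original edge survives, and each old vertex of degree d contributes d new edges; summing degrees gives Σd = 2E, so E′ = E + 2E = 3E = 138.
Each original face survives and each original vertex becomes one new face: F′ = F + V = 48.

48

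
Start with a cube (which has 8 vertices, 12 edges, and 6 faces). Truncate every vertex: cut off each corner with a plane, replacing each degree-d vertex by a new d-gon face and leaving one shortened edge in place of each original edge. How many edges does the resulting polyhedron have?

Truncation replaces each original edge-end by a new vertex, so V′ = 2E = 24.
Each original edge survives, and each old vertex of degree d contributes d new edges; summing degrees gives Σd = 2E, so E′ = E + 2E = 3E = 36.
Each original face survives and each original vertex becomes one new face: F′ = F + V = 14.

36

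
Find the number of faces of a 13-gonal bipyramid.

26

A bipyramid over an n-gon has 2n triangular faces and n + 2 vertices: V = 13 + 2 = 15, E = 3·13 = 39, F = 2·13 = 26.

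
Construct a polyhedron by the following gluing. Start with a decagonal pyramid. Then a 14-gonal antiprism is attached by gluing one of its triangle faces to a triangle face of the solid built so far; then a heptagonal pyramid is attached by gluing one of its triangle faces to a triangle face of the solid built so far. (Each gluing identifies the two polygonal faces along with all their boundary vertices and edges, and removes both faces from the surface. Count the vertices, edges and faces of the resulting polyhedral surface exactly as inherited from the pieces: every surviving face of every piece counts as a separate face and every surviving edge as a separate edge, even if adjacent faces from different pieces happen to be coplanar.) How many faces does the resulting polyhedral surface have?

45

A decagonal pyramid: V=11, E=20, F=11.
Attach a 14-gonal antiprism (V=28, E=56, F=30) along a 3-gon: merge 3 vertices and 3 edges, delete both glued faces → V=36, E=73, F=39.
Attach a heptagonal pyramid (V=8, E=14, F=8) along a 3-gon: merge 3 vertices and 3 edges, delete both glued faces → V=41, E=84, F=45.
Check: V − E + F = 41 − 84 + 45 = 2.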